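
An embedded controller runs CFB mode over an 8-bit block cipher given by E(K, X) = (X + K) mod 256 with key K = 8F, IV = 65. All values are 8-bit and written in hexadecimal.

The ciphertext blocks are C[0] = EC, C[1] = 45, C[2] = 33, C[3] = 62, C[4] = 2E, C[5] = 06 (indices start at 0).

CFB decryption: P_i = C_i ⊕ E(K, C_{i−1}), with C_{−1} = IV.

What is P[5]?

P[5] = BB

P[5]: E(K, 2E) = BD; 06 ⊕ BD = BB.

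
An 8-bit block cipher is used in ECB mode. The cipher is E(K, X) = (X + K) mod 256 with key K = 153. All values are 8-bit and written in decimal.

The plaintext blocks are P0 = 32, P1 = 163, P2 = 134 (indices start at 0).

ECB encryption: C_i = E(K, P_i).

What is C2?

C2: E(K, 134) = 31.

C2 = 31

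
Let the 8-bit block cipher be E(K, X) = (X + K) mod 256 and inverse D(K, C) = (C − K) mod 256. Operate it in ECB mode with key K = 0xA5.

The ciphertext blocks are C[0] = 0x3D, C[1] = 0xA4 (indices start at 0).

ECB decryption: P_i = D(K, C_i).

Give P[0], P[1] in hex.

P[0]: D(K, 0x3D) = 0x98.
P[1]: D(K, 0xA4) = 0xFF.

P[0] = 0x98, P[1] = 0xFF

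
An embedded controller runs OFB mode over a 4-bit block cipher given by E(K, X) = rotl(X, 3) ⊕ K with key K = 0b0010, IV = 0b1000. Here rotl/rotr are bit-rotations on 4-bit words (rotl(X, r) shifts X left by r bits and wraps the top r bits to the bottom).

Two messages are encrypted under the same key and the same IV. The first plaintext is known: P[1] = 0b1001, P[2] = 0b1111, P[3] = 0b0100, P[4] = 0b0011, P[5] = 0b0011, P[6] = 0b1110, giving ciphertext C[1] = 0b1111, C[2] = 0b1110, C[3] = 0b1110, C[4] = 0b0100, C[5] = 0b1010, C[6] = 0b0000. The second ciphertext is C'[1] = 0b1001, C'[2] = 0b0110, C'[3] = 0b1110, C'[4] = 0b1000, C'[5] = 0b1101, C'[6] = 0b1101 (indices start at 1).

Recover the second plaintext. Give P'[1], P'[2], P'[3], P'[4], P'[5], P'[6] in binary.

P'[1] = 0b1111, P'[2] = 0b0111, P'[3] = 0b0100, P'[4] = 0b1111, P'[5] = 0b0100, P'[6] = 0b0011

In OFB with a reused IV, both messages share the same keystream S_i, so C_i ⊕ C'_i = P_i ⊕ P'_i and thus P'_i = P_i ⊕ C_i ⊕ C'_i.
P'[1]: 0b1001 ⊕ 0b1111 ⊕ 0b1001 = 0b1111.
P'[2]: 0b1111 ⊕ 0b1110 ⊕ 0b0110 = 0b0111.
P'[3]: 0b0100 ⊕ 0b1110 ⊕ 0b1110 = 0b0100.
P'[4]: 0b0011 ⊕ 0b0100 ⊕ 0b1000 = 0b1111.
P'[5]: 0b0011 ⊕ 0b1010 ⊕ 0b1101 = 0b0100.
P'[6]: 0b1110 ⊕ 0b0000 ⊕ 0b1101 = 0b0011.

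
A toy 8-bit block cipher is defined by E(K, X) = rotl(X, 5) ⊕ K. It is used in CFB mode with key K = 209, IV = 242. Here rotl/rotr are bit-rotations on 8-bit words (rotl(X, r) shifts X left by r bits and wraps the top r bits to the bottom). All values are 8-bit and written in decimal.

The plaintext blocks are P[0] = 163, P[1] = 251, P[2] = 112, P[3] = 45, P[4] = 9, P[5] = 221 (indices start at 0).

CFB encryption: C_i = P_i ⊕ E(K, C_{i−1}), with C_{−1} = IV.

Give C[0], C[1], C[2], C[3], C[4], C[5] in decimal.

C[0] = 44, C[1] = 175, C[2] = 84, C[3] = 118, C[4] = 22, C[5] = 206

C[0]: E(K, 242) = 143; 163 ⊕ 143 = 44.
C[1]: E(K, 44) = 84; 251 ⊕ 84 = 175.
C[2]: E(K, 175) = 36; 112 ⊕ 36 = 84.
C[3]: E(K, 84) = 91; 45 ⊕ 91 = 118.
C[4]: E(K, 118) = 31; 9 ⊕ 31 = 22.
C[5]: E(K, 22) = 19; 221 ⊕ 19 = 206.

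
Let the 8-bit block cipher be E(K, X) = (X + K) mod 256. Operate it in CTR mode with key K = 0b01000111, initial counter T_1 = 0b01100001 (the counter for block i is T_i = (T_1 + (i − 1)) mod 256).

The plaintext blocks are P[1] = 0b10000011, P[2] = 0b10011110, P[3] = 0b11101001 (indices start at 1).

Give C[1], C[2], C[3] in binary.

C[1] = 0b00101011, C[2] = 0b00110111, C[3] = 0b01000011

CTR encryption: S_i = E(K, T_i) where T_i is the counter for block i; C_i = P_i ⊕ S_i.
C[1]: T = 0b01100001, S = E(K, T) = 0b10101000; 0b10000011 ⊕ 0b10101000 = 0b00101011.
C[2]: T = 0b01100010, S = E(K, T) = 0b10101001; 0b10011110 ⊕ 0b10101001 = 0b00110111.
C[3]: T = 0b01100011, S = E(K, T) = 0b10101010; 0b11101001 ⊕ 0b10101010 = 0b01000011.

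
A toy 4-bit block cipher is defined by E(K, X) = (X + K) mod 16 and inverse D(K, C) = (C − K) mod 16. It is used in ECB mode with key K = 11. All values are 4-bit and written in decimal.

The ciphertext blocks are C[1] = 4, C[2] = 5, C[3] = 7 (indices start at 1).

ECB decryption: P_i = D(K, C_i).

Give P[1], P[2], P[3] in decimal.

P[1] = 9, P[2] = 10, P[3] = 12

P[1]: D(K, 4) = 9.
P[2]: D(K, 5) = 10.
P[3]: D(K, 7) = 12.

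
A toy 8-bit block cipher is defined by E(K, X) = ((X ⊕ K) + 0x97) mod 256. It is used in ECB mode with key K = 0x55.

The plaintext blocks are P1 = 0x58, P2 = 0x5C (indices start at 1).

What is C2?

ECB encryption: C_i = E(K, P_i).
C2: E(K, 0x5C) = 0xA0.

C2 = 0xA0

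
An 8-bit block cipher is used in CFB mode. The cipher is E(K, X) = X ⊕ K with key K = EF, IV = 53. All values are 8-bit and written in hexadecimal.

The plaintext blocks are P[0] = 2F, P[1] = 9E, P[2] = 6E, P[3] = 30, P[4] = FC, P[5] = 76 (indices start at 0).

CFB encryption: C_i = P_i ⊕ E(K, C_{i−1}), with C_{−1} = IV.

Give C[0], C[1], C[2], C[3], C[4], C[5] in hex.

C[0] = 93, C[1] = E2, C[2] = 63, C[3] = BC, C[4] = AF, C[5] = 36

C[0]: E(K, 53) = BC; 2F ⊕ BC = 93.
C[1]: E(K, 93) = 7C; 9E ⊕ 7C = E2.
C[2]: E(K, E2) = 0D; 6E ⊕ 0D = 63.
C[3]: E(K, 63) = 8C; 30 ⊕ 8C = BC.
C[4]: E(K, BC) = 53; FC ⊕ 53 = AF.
C[5]: E(K, AF) = 40; 76 ⊕ 40 = 36.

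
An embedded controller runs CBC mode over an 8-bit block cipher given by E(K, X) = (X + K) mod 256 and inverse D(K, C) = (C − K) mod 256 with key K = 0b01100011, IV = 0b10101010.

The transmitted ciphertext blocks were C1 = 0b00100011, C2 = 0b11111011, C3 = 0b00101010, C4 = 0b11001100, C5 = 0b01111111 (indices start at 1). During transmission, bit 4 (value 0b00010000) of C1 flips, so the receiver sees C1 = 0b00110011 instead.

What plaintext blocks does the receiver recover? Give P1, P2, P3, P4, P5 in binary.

P1 = 0b01111010, P2 = 0b10101011, P3 = 0b00111100, P4 = 0b01000011, P5 = 0b11010000

CBC decryption: P_i = D(K, C_i) ⊕ C_{i−1}, with C_{0} = IV.
Only C1 changed, to 0b00110011. In CBC, a change in C_i garbles P_i and flips the same bit in P_{i+1}. Decrypting the received ciphertext:
P1: D(K, 0b00110011) = 0b11010000; 0b11010000 ⊕ 0b10101010 = 0b01111010.
P2: D(K, 0b11111011) = 0b10011000; 0b10011000 ⊕ 0b00110011 = 0b10101011.
P3: D(K, 0b00101010) = 0b11000111; 0b11000111 ⊕ 0b11111011 = 0b00111100.
P4: D(K, 0b11001100) = 0b01101001; 0b01101001 ⊕ 0b00101010 = 0b01000011.
P5: D(K, 0b01111111) = 0b00011100; 0b00011100 ⊕ 0b11001100 = 0b11010000.
Blocks that differ from the original plaintext: P1, P2.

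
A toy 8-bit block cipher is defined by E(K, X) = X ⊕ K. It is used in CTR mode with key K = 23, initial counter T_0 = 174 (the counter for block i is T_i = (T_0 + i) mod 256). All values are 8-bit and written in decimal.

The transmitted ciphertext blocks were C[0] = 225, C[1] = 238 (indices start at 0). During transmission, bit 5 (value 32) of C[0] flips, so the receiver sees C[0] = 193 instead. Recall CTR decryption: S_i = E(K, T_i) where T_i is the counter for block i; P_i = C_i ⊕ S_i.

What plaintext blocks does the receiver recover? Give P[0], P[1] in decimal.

Only C[0] changed, to 193. In CTR, a change in C_i flips the same bit in P_i only; the keystream is unaffected. Decrypting the received ciphertext:
P[0]: T = 174, S = E(K, T) = 185; 193 ⊕ 185 = 120.
P[1]: T = 175, S = E(K, T) = 184; 238 ⊕ 184 = 86.
Blocks that differ from the original plaintext: P[0].

P[0] = 120, P[1] = 86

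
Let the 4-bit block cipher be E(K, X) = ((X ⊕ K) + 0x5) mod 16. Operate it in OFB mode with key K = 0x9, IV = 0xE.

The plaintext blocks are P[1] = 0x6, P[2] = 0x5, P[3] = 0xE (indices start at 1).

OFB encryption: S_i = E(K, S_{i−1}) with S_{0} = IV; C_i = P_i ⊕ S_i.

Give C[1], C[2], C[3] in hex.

C[1]: S = E(K, 0xE) = 0xC; 0x6 ⊕ 0xC = 0xA.
C[2]: S = E(K, 0xC) = 0xA; 0x5 ⊕ 0xA = 0xF.
C[3]: S = E(K, 0xA) = 0x8; 0xE ⊕ 0x8 = 0x6.

C[1] = 0xA, C[2] = 0xF, C[3] = 0x6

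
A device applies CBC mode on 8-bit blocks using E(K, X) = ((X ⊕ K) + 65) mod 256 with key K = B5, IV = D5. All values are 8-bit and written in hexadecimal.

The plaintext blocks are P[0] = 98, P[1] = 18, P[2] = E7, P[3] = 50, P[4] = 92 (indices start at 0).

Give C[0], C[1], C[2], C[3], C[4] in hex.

CBC encryption: C_i = E(K, P_i ⊕ C_{i−1}), with C_{−1} = IV.
C[0]: P[0] ⊕ D5 = 4D; E(K, 4D) = 5D.
C[1]: P[1] ⊕ 5D = 45; E(K, 45) = 55.
C[2]: P[2] ⊕ 55 = B2; E(K, B2) = 6C.
C[3]: P[3] ⊕ 6C = 3C; E(K, 3C) = EE.
C[4]: P[4] ⊕ EE = 7C; E(K, 7C) = 2E.

C[0] = 5D, C[1] = 55, C[2] = 6C, C[3] = EE, C[4] = 2E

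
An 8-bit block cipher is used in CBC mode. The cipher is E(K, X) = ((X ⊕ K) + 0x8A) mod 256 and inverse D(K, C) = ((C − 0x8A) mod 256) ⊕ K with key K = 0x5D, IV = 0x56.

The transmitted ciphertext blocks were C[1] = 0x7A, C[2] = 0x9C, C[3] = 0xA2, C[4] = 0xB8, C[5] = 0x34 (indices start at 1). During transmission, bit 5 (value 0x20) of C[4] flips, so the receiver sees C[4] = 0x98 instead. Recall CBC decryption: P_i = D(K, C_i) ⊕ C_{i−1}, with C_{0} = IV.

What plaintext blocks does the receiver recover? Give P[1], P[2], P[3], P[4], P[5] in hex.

P[1] = 0xFB, P[2] = 0x35, P[3] = 0xD9, P[4] = 0xF1, P[5] = 0x6F

Only C[4] changed, to 0x98. In CBC, a change in C_i garbles P_i and flips the same bit in P_{i+1}. Decrypting the received ciphertext:
P[1]: D(K, 0x7A) = 0xAD; 0xAD ⊕ 0x56 = 0xFB.
P[2]: D(K, 0x9C) = 0x4F; 0x4F ⊕ 0x7A = 0x35.
P[3]: D(K, 0xA2) = 0x45; 0x45 ⊕ 0x9C = 0xD9.
P[4]: D(K, 0x98) = 0x53; 0x53 ⊕ 0xA2 = 0xF1.
P[5]: D(K, 0x34) = 0xF7; 0xF7 ⊕ 0x98 = 0x6F.
Blocks that differ from the original plaintext: P[4], P[5].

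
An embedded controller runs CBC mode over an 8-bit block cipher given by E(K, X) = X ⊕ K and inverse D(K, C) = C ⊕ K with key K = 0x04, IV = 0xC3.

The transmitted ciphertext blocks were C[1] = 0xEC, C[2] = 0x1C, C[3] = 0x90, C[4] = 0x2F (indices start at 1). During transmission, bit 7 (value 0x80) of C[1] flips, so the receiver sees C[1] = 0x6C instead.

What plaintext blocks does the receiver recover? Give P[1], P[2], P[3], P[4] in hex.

P[1] = 0xAB, P[2] = 0x74, P[3] = 0x88, P[4] = 0xBB

CBC decryption: P_i = D(K, C_i) ⊕ C_{i−1}, with C_{0} = IV.
Only C[1] changed, to 0x6C. In CBC, a change in C_i garbles P_i and flips the same bit in P_{i+1}. Decrypting the received ciphertext:
P[1]: D(K, 0x6C) = 0x68; 0x68 ⊕ 0xC3 = 0xAB.
P[2]: D(K, 0x1C) = 0x18; 0x18 ⊕ 0x6C = 0x74.
P[3]: D(K, 0x90) = 0x94; 0x94 ⊕ 0x1C = 0x88.
P[4]: D(K, 0x2F) = 0x2B; 0x2B ⊕ 0x90 = 0xBB.
Blocks that differ from the original plaintext: P[1], P[2].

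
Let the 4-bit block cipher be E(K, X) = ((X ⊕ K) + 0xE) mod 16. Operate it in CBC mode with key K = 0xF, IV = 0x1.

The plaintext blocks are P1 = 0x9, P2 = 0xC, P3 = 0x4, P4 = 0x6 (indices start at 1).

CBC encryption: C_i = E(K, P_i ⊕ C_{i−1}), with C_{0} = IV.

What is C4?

C1: P1 ⊕ 0x1 = 0x8; E(K, 0x8) = 0x5.
C2: P2 ⊕ 0x5 = 0x9; E(K, 0x9) = 0x4.
C3: P3 ⊕ 0x4 = 0x0; E(K, 0x0) = 0xD.
C4: P4 ⊕ 0xD = 0xB; E(K, 0xB) = 0x2.

C4 = 0x2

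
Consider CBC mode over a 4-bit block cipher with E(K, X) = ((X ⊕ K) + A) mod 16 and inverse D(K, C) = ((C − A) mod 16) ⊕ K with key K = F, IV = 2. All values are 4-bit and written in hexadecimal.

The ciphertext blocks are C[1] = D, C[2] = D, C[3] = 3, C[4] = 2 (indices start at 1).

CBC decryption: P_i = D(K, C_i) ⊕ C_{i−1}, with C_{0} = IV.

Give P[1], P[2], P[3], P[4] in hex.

P[1] = E, P[2] = 1, P[3] = B, P[4] = 4

P[1]: D(K, D) = C; C ⊕ 2 = E.
P[2]: D(K, D) = C; C ⊕ D = 1.
P[3]: D(K, 3) = 6; 6 ⊕ D = B.
P[4]: D(K, 2) = 7; 7 ⊕ 3 = 4.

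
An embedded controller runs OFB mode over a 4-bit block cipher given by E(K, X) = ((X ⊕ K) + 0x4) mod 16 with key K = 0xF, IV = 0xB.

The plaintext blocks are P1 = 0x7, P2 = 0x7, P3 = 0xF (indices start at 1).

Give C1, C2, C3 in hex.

C1 = 0xF, C2 = 0xC, C3 = 0x7

OFB encryption: S_i = E(K, S_{i−1}) with S_{0} = IV; C_i = P_i ⊕ S_i.
C1: S = E(K, 0xB) = 0x8; 0x7 ⊕ 0x8 = 0xF.
C2: S = E(K, 0x8) = 0xB; 0x7 ⊕ 0xB = 0xC.
C3: S = E(K, 0xB) = 0x8; 0xF ⊕ 0x8 = 0x7.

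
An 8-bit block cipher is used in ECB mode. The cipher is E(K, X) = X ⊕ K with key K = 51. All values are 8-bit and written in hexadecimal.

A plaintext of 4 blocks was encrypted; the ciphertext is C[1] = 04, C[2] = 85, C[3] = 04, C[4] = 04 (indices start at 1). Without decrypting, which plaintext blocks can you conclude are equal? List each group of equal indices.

P[1] = P[3] = P[4]

ECB encrypts each block independently with the same key, so equal ciphertext blocks imply equal plaintext blocks.
C[1] = C[3] = C[4] = 04, so P[1] = P[3] = P[4].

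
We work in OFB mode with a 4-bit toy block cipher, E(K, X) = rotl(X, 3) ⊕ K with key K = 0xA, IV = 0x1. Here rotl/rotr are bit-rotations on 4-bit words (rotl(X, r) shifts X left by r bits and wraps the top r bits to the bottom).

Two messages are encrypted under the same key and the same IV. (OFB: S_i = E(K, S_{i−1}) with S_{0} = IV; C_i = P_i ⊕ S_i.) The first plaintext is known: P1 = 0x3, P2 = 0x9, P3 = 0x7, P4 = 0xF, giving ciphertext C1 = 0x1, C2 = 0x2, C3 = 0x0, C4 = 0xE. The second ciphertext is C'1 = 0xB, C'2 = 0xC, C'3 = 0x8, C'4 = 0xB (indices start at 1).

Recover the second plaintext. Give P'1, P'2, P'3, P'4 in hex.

P'1 = 0x9, P'2 = 0x7, P'3 = 0xF, P'4 = 0xA

In OFB with a reused IV, both messages share the same keystream S_i, so C_i ⊕ C'_i = P_i ⊕ P'_i and thus P'_i = P_i ⊕ C_i ⊕ C'_i.
P'1: 0x3 ⊕ 0x1 ⊕ 0xB = 0x9.
P'2: 0x9 ⊕ 0x2 ⊕ 0xC = 0x7.
P'3: 0x7 ⊕ 0x0 ⊕ 0x8 = 0xF.
P'4: 0xF ⊕ 0xE ⊕ 0xB = 0xA.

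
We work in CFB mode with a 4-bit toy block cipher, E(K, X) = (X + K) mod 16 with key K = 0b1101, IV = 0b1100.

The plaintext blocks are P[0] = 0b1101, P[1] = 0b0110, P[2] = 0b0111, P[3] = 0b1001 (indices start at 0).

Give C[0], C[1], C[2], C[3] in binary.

CFB encryption: C_i = P_i ⊕ E(K, C_{i−1}), with C_{−1} = IV.
C[0]: E(K, 0b1100) = 0b1001; 0b1101 ⊕ 0b1001 = 0b0100.
C[1]: E(K, 0b0100) = 0b0001; 0b0110 ⊕ 0b0001 = 0b0111.
C[2]: E(K, 0b0111) = 0b0100; 0b0111 ⊕ 0b0100 = 0b0011.
C[3]: E(K, 0b0011) = 0b0000; 0b1001 ⊕ 0b0000 = 0b1001.

C[0] = 0b0100, C[1] = 0b0111, C[2] = 0b0011, C[3] = 0b1001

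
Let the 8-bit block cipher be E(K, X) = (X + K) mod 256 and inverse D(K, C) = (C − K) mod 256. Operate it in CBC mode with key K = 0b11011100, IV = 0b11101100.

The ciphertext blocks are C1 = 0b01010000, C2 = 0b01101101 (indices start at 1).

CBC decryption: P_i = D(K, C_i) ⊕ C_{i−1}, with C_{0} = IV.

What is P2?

P2 = 0b11000001

P2: D(K, 0b01101101) = 0b10010001; 0b10010001 ⊕ 0b01010000 = 0b11000001.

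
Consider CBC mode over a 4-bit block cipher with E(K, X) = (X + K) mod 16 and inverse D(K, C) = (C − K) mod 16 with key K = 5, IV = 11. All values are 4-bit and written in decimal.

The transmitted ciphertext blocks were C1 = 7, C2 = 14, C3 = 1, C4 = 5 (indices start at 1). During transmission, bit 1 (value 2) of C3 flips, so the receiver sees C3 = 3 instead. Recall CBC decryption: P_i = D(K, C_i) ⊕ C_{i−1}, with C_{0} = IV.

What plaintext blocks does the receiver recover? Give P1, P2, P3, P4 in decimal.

Only C3 changed, to 3. In CBC, a change in C_i garbles P_i and flips the same bit in P_{i+1}. Decrypting the received ciphertext:
P1: D(K, 7) = 2; 2 ⊕ 11 = 9.
P2: D(K, 14) = 9; 9 ⊕ 7 = 14.
P3: D(K, 3) = 14; 14 ⊕ 14 = 0.
P4: D(K, 5) = 0; 0 ⊕ 3 = 3.
Blocks that differ from the original plaintext: P3, P4.

P1 = 9, P2 = 14, P3 = 0, P4 = 3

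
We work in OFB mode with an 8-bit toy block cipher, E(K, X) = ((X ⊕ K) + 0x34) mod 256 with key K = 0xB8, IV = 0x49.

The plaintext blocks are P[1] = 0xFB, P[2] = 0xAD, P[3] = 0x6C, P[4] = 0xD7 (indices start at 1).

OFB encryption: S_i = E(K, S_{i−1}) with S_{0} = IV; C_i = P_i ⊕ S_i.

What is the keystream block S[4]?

0x59

C[1]: S = E(K, 0x49) = 0x25; 0xFB ⊕ 0x25 = 0xDE.
C[2]: S = E(K, 0x25) = 0xD1; 0xAD ⊕ 0xD1 = 0x7C.
C[3]: S = E(K, 0xD1) = 0x9D; 0x6C ⊕ 0x9D = 0xF1.
C[4]: S = E(K, 0x9D) = 0x59; 0xD7 ⊕ 0x59 = 0x8E.
So S[4] = 0x59.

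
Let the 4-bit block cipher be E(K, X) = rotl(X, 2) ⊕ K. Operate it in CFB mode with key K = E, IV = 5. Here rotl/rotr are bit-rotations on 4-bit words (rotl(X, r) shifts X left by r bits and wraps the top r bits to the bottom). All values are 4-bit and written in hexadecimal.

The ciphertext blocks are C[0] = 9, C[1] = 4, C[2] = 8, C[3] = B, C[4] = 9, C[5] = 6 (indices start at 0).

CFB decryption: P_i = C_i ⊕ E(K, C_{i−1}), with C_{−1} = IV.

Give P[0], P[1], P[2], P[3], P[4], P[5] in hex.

P[0]: E(K, 5) = B; 9 ⊕ B = 2.
P[1]: E(K, 9) = 8; 4 ⊕ 8 = C.
P[2]: E(K, 4) = F; 8 ⊕ F = 7.
P[3]: E(K, 8) = C; B ⊕ C = 7.
P[4]: E(K, B) = 0; 9 ⊕ 0 = 9.
P[5]: E(K, 9) = 8; 6 ⊕ 8 = E.

P[0] = 2, P[1] = C, P[2] = 7, P[3] = 7, P[4] = 9, P[5] = E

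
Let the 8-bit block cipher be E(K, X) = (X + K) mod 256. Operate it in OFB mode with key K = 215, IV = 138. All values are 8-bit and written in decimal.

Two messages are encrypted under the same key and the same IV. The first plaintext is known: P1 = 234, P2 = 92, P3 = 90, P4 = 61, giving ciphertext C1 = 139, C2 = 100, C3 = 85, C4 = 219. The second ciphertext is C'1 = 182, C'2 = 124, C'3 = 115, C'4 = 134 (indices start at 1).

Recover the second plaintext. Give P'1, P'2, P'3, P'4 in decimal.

P'1 = 215, P'2 = 68, P'3 = 124, P'4 = 96

In OFB with a reused IV, both messages share the same keystream S_i, so C_i ⊕ C'_i = P_i ⊕ P'_i and thus P'_i = P_i ⊕ C_i ⊕ C'_i.
P'1: 234 ⊕ 139 ⊕ 182 = 215.
P'2: 92 ⊕ 100 ⊕ 124 = 68.
P'3: 90 ⊕ 85 ⊕ 115 = 124.
P'4: 61 ⊕ 219 ⊕ 134 = 96.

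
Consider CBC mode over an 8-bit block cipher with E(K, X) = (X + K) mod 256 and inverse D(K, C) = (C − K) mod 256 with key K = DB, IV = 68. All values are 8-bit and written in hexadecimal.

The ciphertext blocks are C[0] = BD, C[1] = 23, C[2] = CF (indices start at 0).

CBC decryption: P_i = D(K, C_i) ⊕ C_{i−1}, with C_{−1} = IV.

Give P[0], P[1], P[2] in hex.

P[0] = 8A, P[1] = F5, P[2] = D7

P[0]: D(K, BD) = E2; E2 ⊕ 68 = 8A.
P[1]: D(K, 23) = 48; 48 ⊕ BD = F5.
P[2]: D(K, CF) = F4; F4 ⊕ 23 = D7.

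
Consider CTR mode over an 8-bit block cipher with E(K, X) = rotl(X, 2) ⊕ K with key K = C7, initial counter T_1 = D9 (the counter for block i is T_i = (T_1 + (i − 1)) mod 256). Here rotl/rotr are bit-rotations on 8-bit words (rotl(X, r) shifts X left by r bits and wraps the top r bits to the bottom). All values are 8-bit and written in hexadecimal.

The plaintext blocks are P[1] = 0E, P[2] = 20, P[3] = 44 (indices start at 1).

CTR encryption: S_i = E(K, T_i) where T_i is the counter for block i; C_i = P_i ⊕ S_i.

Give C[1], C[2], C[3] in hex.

C[1] = AE, C[2] = 8C, C[3] = EC

C[1]: T = D9, S = E(K, T) = A0; 0E ⊕ A0 = AE.
C[2]: T = DA, S = E(K, T) = AC; 20 ⊕ AC = 8C.
C[3]: T = DB, S = E(K, T) = A8; 44 ⊕ A8 = EC.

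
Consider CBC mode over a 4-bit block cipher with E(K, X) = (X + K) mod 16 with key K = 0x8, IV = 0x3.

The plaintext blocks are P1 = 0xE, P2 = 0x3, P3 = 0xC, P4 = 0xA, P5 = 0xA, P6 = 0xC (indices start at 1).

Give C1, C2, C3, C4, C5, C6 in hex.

C1 = 0x5, C2 = 0xE, C3 = 0xA, C4 = 0x8, C5 = 0xA, C6 = 0xE

CBC encryption: C_i = E(K, P_i ⊕ C_{i−1}), with C_{0} = IV.
C1: P1 ⊕ 0x3 = 0xD; E(K, 0xD) = 0x5.
C2: P2 ⊕ 0x5 = 0x6; E(K, 0x6) = 0xE.
C3: P3 ⊕ 0xE = 0x2; E(K, 0x2) = 0xA.
C4: P4 ⊕ 0xA = 0x0; E(K, 0x0) = 0x8.
C5: P5 ⊕ 0x8 = 0x2; E(K, 0x2) = 0xA.
C6: P6 ⊕ 0xA = 0x6; E(K, 0x6) = 0xE.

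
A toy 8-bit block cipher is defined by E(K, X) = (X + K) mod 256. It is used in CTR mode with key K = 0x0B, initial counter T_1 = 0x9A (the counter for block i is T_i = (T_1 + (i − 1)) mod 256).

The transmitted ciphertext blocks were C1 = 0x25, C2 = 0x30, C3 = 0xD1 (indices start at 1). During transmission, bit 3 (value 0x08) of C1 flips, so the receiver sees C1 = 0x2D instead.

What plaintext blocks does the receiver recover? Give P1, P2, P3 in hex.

CTR decryption: S_i = E(K, T_i) where T_i is the counter for block i; P_i = C_i ⊕ S_i.
Only C1 changed, to 0x2D. In CTR, a change in C_i flips the same bit in P_i only; the keystream is unaffected. Decrypting the received ciphertext:
P1: T = 0x9A, S = E(K, T) = 0xA5; 0x2D ⊕ 0xA5 = 0x88.
P2: T = 0x9B, S = E(K, T) = 0xA6; 0x30 ⊕ 0xA6 = 0x96.
P3: T = 0x9C, S = E(K, T) = 0xA7; 0xD1 ⊕ 0xA7 = 0x76.
Blocks that differ from the original plaintext: P1.

P1 = 0x88, P2 = 0x96, P3 = 0x76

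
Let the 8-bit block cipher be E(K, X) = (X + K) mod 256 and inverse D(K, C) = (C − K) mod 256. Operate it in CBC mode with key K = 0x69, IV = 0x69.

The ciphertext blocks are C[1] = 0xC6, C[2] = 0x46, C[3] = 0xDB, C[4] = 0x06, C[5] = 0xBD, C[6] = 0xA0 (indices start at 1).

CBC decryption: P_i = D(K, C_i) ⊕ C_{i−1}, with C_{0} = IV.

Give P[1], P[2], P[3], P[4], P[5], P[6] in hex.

P[1] = 0x34, P[2] = 0x1B, P[3] = 0x34, P[4] = 0x46, P[5] = 0x52, P[6] = 0x8A

P[1]: D(K, 0xC6) = 0x5D; 0x5D ⊕ 0x69 = 0x34.
P[2]: D(K, 0x46) = 0xDD; 0xDD ⊕ 0xC6 = 0x1B.
P[3]: D(K, 0xDB) = 0x72; 0x72 ⊕ 0x46 = 0x34.
P[4]: D(K, 0x06) = 0x9D; 0x9D ⊕ 0xDB = 0x46.
P[5]: D(K, 0xBD) = 0x54; 0x54 ⊕ 0x06 = 0x52.
P[6]: D(K, 0xA0) = 0x37; 0x37 ⊕ 0xBD = 0x8A.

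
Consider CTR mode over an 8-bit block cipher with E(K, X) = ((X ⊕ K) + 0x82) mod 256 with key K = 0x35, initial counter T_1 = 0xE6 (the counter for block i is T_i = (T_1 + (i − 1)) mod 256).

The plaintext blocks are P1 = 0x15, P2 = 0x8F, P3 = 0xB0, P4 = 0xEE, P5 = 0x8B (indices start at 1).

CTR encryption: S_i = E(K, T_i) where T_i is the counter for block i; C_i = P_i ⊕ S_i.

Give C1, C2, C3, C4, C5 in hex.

C1: T = 0xE6, S = E(K, T) = 0x55; 0x15 ⊕ 0x55 = 0x40.
C2: T = 0xE7, S = E(K, T) = 0x54; 0x8F ⊕ 0x54 = 0xDB.
C3: T = 0xE8, S = E(K, T) = 0x5F; 0xB0 ⊕ 0x5F = 0xEF.
C4: T = 0xE9, S = E(K, T) = 0x5E; 0xEE ⊕ 0x5E = 0xB0.
C5: T = 0xEA, S = E(K, T) = 0x61; 0x8B ⊕ 0x61 = 0xEA.

C1 = 0x40, C2 = 0xDB, C3 = 0xEF, C4 = 0xB0, C5 = 0xEA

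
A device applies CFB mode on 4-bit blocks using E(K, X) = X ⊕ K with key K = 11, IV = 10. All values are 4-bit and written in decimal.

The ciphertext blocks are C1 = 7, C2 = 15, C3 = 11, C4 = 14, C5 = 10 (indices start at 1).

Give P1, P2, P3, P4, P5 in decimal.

CFB decryption: P_i = C_i ⊕ E(K, C_{i−1}), with C_{0} = IV.
P1: E(K, 10) = 1; 7 ⊕ 1 = 6.
P2: E(K, 7) = 12; 15 ⊕ 12 = 3.
P3: E(K, 15) = 4; 11 ⊕ 4 = 15.
P4: E(K, 11) = 0; 14 ⊕ 0 = 14.
P5: E(K, 14) = 5; 10 ⊕ 5 = 15.

P1 = 6, P2 = 3, P3 = 15, P4 = 14, P5 = 15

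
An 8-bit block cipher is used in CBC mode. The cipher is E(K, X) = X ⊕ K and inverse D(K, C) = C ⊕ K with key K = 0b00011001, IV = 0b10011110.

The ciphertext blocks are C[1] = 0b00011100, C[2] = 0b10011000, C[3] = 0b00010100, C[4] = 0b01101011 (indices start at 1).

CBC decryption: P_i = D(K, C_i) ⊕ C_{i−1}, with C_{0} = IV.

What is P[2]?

P[2] = 0b10011101

P[2]: D(K, 0b10011000) = 0b10000001; 0b10000001 ⊕ 0b00011100 = 0b10011101.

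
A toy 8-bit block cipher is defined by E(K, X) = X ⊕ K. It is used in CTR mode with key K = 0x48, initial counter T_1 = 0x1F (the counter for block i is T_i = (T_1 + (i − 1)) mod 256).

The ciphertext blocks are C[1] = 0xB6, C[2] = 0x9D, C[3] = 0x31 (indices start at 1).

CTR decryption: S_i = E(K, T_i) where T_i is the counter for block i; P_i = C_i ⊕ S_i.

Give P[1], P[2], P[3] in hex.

P[1]: T = 0x1F, S = E(K, T) = 0x57; 0xB6 ⊕ 0x57 = 0xE1.
P[2]: T = 0x20, S = E(K, T) = 0x68; 0x9D ⊕ 0x68 = 0xF5.
P[3]: T = 0x21, S = E(K, T) = 0x69; 0x31 ⊕ 0x69 = 0x58.

P[1] = 0xE1, P[2] = 0xF5, P[3] = 0x58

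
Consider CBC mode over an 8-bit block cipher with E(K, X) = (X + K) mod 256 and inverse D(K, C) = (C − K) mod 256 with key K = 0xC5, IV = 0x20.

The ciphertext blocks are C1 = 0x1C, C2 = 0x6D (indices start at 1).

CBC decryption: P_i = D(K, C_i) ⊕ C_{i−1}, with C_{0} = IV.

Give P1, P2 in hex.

P1: D(K, 0x1C) = 0x57; 0x57 ⊕ 0x20 = 0x77.
P2: D(K, 0x6D) = 0xA8; 0xA8 ⊕ 0x1C = 0xB4.

P1 = 0x77, P2 = 0xB4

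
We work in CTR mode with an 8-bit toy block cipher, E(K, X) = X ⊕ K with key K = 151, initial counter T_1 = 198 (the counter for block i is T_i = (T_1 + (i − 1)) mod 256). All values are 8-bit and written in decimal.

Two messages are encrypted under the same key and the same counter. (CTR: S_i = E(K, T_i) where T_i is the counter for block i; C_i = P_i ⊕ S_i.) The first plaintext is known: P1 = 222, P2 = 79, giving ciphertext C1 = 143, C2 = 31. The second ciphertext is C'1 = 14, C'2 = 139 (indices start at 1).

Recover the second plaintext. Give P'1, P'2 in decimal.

P'1 = 95, P'2 = 219

In CTR with a reused counter, both messages share the same keystream S_i, so C_i ⊕ C'_i = P_i ⊕ P'_i and thus P'_i = P_i ⊕ C_i ⊕ C'_i.
P'1: 222 ⊕ 143 ⊕ 14 = 95.
P'2: 79 ⊕ 31 ⊕ 139 = 219.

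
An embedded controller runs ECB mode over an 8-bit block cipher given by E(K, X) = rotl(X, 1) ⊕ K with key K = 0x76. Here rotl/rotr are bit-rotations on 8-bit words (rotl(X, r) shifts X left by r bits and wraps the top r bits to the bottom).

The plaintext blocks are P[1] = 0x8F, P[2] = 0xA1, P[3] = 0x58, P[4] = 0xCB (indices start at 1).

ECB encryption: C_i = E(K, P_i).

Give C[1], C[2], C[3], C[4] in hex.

C[1]: E(K, 0x8F) = 0x69.
C[2]: E(K, 0xA1) = 0x35.
C[3]: E(K, 0x58) = 0xC6.
C[4]: E(K, 0xCB) = 0xE1.

C[1] = 0x69, C[2] = 0x35, C[3] = 0xC6, C[4] = 0xE1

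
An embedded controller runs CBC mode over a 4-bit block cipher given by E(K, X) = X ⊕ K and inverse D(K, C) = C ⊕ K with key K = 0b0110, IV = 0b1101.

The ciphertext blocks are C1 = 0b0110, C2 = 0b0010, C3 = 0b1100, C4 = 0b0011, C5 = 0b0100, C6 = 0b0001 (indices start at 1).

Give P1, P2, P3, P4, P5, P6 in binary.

CBC decryption: P_i = D(K, C_i) ⊕ C_{i−1}, with C_{0} = IV.
P1: D(K, 0b0110) = 0b0000; 0b0000 ⊕ 0b1101 = 0b1101.
P2: D(K, 0b0010) = 0b0100; 0b0100 ⊕ 0b0110 = 0b0010.
P3: D(K, 0b1100) = 0b1010; 0b1010 ⊕ 0b0010 = 0b1000.
P4: D(K, 0b0011) = 0b0101; 0b0101 ⊕ 0b1100 = 0b1001.
P5: D(K, 0b0100) = 0b0010; 0b0010 ⊕ 0b0011 = 0b0001.
P6: D(K, 0b0001) = 0b0111; 0b0111 ⊕ 0b0100 = 0b0011.

P1 = 0b1101, P2 = 0b0010, P3 = 0b1000, P4 = 0b1001, P5 = 0b0001, P6 = 0b0011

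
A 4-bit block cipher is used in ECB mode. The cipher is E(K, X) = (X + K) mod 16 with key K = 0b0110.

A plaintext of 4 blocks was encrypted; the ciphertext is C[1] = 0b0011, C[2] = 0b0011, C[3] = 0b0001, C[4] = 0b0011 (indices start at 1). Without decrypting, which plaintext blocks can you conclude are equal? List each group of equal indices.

P[1] = P[2] = P[4]

ECB encrypts each block independently with the same key, so equal ciphertext blocks imply equal plaintext blocks.
C[1] = C[2] = C[4] = 0b0011, so P[1] = P[2] = P[4].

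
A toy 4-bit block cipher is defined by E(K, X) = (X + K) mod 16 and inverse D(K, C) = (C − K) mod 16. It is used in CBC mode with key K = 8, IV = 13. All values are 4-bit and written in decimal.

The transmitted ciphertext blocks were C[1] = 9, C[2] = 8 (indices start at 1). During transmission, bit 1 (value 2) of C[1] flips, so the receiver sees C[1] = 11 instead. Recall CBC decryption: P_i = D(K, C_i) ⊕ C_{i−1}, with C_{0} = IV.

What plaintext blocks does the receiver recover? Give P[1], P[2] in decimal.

Only C[1] changed, to 11. In CBC, a change in C_i garbles P_i and flips the same bit in P_{i+1}. Decrypting the received ciphertext:
P[1]: D(K, 11) = 3; 3 ⊕ 13 = 14.
P[2]: D(K, 8) = 0; 0 ⊕ 11 = 11.
Blocks that differ from the original plaintext: P[1], P[2].

P[1] = 14, P[2] = 11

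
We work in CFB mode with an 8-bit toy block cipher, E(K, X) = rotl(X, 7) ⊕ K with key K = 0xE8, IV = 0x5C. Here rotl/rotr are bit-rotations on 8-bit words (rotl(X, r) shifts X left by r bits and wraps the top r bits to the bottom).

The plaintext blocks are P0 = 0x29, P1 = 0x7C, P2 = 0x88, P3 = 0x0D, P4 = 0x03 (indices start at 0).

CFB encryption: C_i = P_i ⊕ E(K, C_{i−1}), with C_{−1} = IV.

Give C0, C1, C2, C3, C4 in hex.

C0 = 0xEF, C1 = 0x63, C2 = 0xD1, C3 = 0x0D, C4 = 0x6D

C0: E(K, 0x5C) = 0xC6; 0x29 ⊕ 0xC6 = 0xEF.
C1: E(K, 0xEF) = 0x1F; 0x7C ⊕ 0x1F = 0x63.
C2: E(K, 0x63) = 0x59; 0x88 ⊕ 0x59 = 0xD1.
C3: E(K, 0xD1) = 0x00; 0x0D ⊕ 0x00 = 0x0D.
C4: E(K, 0x0D) = 0x6E; 0x03 ⊕ 0x6E = 0x6D.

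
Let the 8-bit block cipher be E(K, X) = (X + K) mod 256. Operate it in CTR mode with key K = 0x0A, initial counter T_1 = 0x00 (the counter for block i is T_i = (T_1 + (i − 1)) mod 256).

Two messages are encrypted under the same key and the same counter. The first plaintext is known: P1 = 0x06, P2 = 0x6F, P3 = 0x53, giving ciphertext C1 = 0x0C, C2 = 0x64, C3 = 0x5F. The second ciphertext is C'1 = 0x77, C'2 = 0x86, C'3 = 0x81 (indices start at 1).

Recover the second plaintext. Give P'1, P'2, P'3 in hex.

In CTR with a reused counter, both messages share the same keystream S_i, so C_i ⊕ C'_i = P_i ⊕ P'_i and thus P'_i = P_i ⊕ C_i ⊕ C'_i.
P'1: 0x06 ⊕ 0x0C ⊕ 0x77 = 0x7D.
P'2: 0x6F ⊕ 0x64 ⊕ 0x86 = 0x8D.
P'3: 0x53 ⊕ 0x5F ⊕ 0x81 = 0x8D.

P'1 = 0x7D, P'2 = 0x8D, P'3 = 0x8D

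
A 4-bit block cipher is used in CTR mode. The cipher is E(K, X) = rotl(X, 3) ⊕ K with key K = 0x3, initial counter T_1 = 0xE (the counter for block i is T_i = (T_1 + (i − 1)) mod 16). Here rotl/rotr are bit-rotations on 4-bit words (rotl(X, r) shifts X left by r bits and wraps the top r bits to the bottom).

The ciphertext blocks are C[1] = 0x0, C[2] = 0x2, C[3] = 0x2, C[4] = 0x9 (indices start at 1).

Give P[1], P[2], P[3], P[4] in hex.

P[1] = 0x4, P[2] = 0xE, P[3] = 0x1, P[4] = 0x2

CTR decryption: S_i = E(K, T_i) where T_i is the counter for block i; P_i = C_i ⊕ S_i.
P[1]: T = 0xE, S = E(K, T) = 0x4; 0x0 ⊕ 0x4 = 0x4.
P[2]: T = 0xF, S = E(K, T) = 0xC; 0x2 ⊕ 0xC = 0xE.
P[3]: T = 0x0, S = E(K, T) = 0x3; 0x2 ⊕ 0x3 = 0x1.
P[4]: T = 0x1, S = E(K, T) = 0xB; 0x9 ⊕ 0xB = 0x2.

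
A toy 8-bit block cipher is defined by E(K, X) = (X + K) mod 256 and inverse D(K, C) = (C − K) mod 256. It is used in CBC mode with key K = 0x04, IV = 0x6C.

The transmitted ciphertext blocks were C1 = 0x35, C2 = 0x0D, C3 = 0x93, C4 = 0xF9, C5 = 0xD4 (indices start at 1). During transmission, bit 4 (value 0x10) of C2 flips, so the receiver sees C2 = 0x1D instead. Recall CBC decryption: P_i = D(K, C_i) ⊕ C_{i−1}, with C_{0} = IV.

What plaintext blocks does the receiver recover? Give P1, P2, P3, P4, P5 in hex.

P1 = 0x5D, P2 = 0x2C, P3 = 0x92, P4 = 0x66, P5 = 0x29

Only C2 changed, to 0x1D. In CBC, a change in C_i garbles P_i and flips the same bit in P_{i+1}. Decrypting the received ciphertext:
P1: D(K, 0x35) = 0x31; 0x31 ⊕ 0x6C = 0x5D.
P2: D(K, 0x1D) = 0x19; 0x19 ⊕ 0x35 = 0x2C.
P3: D(K, 0x93) = 0x8F; 0x8F ⊕ 0x1D = 0x92.
P4: D(K, 0xF9) = 0xF5; 0xF5 ⊕ 0x93 = 0x66.
P5: D(K, 0xD4) = 0xD0; 0xD0 ⊕ 0xF9 = 0x29.
Blocks that differ from the original plaintext: P2, P3.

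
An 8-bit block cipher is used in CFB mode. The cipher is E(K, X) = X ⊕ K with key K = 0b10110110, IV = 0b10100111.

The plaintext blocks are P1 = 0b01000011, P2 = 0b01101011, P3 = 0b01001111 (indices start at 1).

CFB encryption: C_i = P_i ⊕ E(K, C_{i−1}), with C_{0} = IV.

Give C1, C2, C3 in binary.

C1 = 0b01010010, C2 = 0b10001111, C3 = 0b01110110

C1: E(K, 0b10100111) = 0b00010001; 0b01000011 ⊕ 0b00010001 = 0b01010010.
C2: E(K, 0b01010010) = 0b11100100; 0b01101011 ⊕ 0b11100100 = 0b10001111.
C3: E(K, 0b10001111) = 0b00111001; 0b01001111 ⊕ 0b00111001 = 0b01110110.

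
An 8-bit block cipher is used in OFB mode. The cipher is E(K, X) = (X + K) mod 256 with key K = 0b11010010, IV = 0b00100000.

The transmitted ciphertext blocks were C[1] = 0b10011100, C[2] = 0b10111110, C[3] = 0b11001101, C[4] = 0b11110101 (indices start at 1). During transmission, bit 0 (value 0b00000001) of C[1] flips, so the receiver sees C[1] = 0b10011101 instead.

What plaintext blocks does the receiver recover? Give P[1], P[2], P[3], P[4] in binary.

P[1] = 0b01101111, P[2] = 0b01111010, P[3] = 0b01011011, P[4] = 0b10011101

OFB decryption: S_i = E(K, S_{i−1}) with S_{0} = IV; P_i = C_i ⊕ S_i.
Only C[1] changed, to 0b10011101. In OFB, a change in C_i flips the same bit in P_i only; the keystream is unaffected. Decrypting the received ciphertext:
P[1]: S = E(K, 0b00100000) = 0b11110010; 0b10011101 ⊕ 0b11110010 = 0b01101111.
P[2]: S = E(K, 0b11110010) = 0b11000100; 0b10111110 ⊕ 0b11000100 = 0b01111010.
P[3]: S = E(K, 0b11000100) = 0b10010110; 0b11001101 ⊕ 0b10010110 = 0b01011011.
P[4]: S = E(K, 0b10010110) = 0b01101000; 0b11110101 ⊕ 0b01101000 = 0b10011101.
Blocks that differ from the original plaintext: P[1].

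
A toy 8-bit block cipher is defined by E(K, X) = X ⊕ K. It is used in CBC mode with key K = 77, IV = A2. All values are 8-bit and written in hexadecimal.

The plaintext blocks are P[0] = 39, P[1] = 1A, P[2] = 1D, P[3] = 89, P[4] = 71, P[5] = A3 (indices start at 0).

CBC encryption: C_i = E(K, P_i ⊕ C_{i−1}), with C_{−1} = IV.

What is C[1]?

C[1] = 81

C[0]: P[0] ⊕ A2 = 9B; E(K, 9B) = EC.
C[1]: P[1] ⊕ EC = F6; E(K, F6) = 81.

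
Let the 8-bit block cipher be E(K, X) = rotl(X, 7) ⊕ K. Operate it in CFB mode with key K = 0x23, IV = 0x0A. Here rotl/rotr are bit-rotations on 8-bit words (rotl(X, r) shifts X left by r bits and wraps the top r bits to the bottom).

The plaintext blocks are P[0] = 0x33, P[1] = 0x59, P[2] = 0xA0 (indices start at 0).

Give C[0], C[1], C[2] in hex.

CFB encryption: C_i = P_i ⊕ E(K, C_{i−1}), with C_{−1} = IV.
C[0]: E(K, 0x0A) = 0x26; 0x33 ⊕ 0x26 = 0x15.
C[1]: E(K, 0x15) = 0xA9; 0x59 ⊕ 0xA9 = 0xF0.
C[2]: E(K, 0xF0) = 0x5B; 0xA0 ⊕ 0x5B = 0xFB.

C[0] = 0x15, C[1] = 0xF0, C[2] = 0xFB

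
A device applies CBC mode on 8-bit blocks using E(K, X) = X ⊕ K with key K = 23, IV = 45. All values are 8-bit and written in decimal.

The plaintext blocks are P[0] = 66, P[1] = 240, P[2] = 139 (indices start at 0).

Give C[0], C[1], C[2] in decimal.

C[0] = 120, C[1] = 159, C[2] = 3

CBC encryption: C_i = E(K, P_i ⊕ C_{i−1}), with C_{−1} = IV.
C[0]: P[0] ⊕ 45 = 111; E(K, 111) = 120.
C[1]: P[1] ⊕ 120 = 136; E(K, 136) = 159.
C[2]: P[2] ⊕ 159 = 20; E(K, 20) = 3.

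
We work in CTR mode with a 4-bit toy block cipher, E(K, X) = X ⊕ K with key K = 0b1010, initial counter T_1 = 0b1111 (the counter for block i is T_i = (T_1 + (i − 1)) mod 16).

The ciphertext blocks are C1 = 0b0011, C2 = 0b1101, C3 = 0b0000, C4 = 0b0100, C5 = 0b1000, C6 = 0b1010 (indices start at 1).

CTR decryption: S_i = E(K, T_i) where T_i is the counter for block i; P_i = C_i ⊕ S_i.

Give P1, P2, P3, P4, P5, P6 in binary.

P1: T = 0b1111, S = E(K, T) = 0b0101; 0b0011 ⊕ 0b0101 = 0b0110.
P2: T = 0b0000, S = E(K, T) = 0b1010; 0b1101 ⊕ 0b1010 = 0b0111.
P3: T = 0b0001, S = E(K, T) = 0b1011; 0b0000 ⊕ 0b1011 = 0b1011.
P4: T = 0b0010, S = E(K, T) = 0b1000; 0b0100 ⊕ 0b1000 = 0b1100.
P5: T = 0b0011, S = E(K, T) = 0b1001; 0b1000 ⊕ 0b1001 = 0b0001.
P6: T = 0b0100, S = E(K, T) = 0b1110; 0b1010 ⊕ 0b1110 = 0b0100.

P1 = 0b0110, P2 = 0b0111, P3 = 0b1011, P4 = 0b1100, P5 = 0b0001, P6 = 0b0100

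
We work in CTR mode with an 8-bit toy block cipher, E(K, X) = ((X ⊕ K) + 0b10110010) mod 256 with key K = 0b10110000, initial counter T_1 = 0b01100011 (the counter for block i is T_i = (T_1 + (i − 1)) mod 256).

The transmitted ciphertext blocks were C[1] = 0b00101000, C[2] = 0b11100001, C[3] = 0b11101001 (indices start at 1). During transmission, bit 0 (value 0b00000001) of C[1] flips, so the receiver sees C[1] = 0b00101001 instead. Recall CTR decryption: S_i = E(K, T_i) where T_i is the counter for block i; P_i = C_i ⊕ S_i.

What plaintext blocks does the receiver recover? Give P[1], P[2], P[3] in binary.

P[1] = 0b10101100, P[2] = 0b01100111, P[3] = 0b01101110

Only C[1] changed, to 0b00101001. In CTR, a change in C_i flips the same bit in P_i only; the keystream is unaffected. Decrypting the received ciphertext:
P[1]: T = 0b01100011, S = E(K, T) = 0b10000101; 0b00101001 ⊕ 0b10000101 = 0b10101100.
P[2]: T = 0b01100100, S = E(K, T) = 0b10000110; 0b11100001 ⊕ 0b10000110 = 0b01100111.
P[3]: T = 0b01100101, S = E(K, T) = 0b10000111; 0b11101001 ⊕ 0b10000111 = 0b01101110.
Blocks that differ from the original plaintext: P[1].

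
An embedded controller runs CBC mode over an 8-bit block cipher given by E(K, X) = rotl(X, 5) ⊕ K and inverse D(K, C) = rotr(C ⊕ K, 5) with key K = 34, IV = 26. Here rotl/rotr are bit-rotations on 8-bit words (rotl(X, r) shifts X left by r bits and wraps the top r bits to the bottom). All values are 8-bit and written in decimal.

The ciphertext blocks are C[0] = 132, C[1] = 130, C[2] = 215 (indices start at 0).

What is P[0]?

P[0] = 47

CBC decryption: P_i = D(K, C_i) ⊕ C_{i−1}, with C_{−1} = IV.
P[0]: D(K, 132) = 53; 53 ⊕ 26 = 47.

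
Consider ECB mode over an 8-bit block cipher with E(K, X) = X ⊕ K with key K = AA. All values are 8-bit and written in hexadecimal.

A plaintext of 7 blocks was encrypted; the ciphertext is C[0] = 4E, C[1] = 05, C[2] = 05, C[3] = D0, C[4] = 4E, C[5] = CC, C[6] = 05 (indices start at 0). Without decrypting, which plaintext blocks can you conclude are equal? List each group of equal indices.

P[0] = P[4]; P[1] = P[2] = P[6]

ECB encrypts each block independently with the same key, so equal ciphertext blocks imply equal plaintext blocks.
C[0] = C[4] = 4E, so P[0] = P[4].
C[1] = C[2] = C[6] = 05, so P[1] = P[2] = P[6].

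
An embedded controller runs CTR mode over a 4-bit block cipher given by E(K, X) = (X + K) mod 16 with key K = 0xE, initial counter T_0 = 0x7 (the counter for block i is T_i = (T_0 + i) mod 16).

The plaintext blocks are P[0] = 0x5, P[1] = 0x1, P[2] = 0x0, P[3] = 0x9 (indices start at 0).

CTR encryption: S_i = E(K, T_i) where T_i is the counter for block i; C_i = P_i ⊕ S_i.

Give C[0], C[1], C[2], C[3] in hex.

C[0]: T = 0x7, S = E(K, T) = 0x5; 0x5 ⊕ 0x5 = 0x0.
C[1]: T = 0x8, S = E(K, T) = 0x6; 0x1 ⊕ 0x6 = 0x7.
C[2]: T = 0x9, S = E(K, T) = 0x7; 0x0 ⊕ 0x7 = 0x7.
C[3]: T = 0xA, S = E(K, T) = 0x8; 0x9 ⊕ 0x8 = 0x1.

C[0] = 0x0, C[1] = 0x7, C[2] = 0x7, C[3] = 0x1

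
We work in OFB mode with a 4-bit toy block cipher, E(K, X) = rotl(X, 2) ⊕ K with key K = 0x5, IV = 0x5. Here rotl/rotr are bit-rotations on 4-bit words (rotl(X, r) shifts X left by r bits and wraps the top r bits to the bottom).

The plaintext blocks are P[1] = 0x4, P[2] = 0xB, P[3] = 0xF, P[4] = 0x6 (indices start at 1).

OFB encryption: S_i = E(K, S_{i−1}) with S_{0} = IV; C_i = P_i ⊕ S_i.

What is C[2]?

C[1]: S = E(K, 0x5) = 0x0; 0x4 ⊕ 0x0 = 0x4.
C[2]: S = E(K, 0x0) = 0x5; 0xB ⊕ 0x5 = 0xE.

C[2] = 0xE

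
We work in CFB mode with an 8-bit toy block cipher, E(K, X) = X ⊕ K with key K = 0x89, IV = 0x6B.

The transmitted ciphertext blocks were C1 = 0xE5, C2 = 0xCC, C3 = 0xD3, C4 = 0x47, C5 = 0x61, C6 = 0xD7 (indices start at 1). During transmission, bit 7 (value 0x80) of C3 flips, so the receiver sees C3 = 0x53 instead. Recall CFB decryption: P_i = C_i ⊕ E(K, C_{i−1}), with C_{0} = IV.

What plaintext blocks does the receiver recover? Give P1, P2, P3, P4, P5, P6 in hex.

P1 = 0x07, P2 = 0xA0, P3 = 0x16, P4 = 0x9D, P5 = 0xAF, P6 = 0x3F

Only C3 changed, to 0x53. In CFB, a change in C_i flips the same bit in P_i and garbles P_{i+1}. Decrypting the received ciphertext:
P1: E(K, 0x6B) = 0xE2; 0xE5 ⊕ 0xE2 = 0x07.
P2: E(K, 0xE5) = 0x6C; 0xCC ⊕ 0x6C = 0xA0.
P3: E(K, 0xCC) = 0x45; 0x53 ⊕ 0x45 = 0x16.
P4: E(K, 0x53) = 0xDA; 0x47 ⊕ 0xDA = 0x9D.
P5: E(K, 0x47) = 0xCE; 0x61 ⊕ 0xCE = 0xAF.
P6: E(K, 0x61) = 0xE8; 0xD7 ⊕ 0xE8 = 0x3F.
Blocks that differ from the original plaintext: P3, P4.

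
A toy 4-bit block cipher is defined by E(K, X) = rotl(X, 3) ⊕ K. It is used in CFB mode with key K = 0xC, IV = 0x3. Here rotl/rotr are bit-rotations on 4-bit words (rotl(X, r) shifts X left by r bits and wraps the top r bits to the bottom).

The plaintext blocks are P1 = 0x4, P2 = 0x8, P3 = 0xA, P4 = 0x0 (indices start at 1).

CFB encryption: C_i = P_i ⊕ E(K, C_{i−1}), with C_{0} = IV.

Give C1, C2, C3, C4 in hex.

C1 = 0x1, C2 = 0xC, C3 = 0x0, C4 = 0xC

C1: E(K, 0x3) = 0x5; 0x4 ⊕ 0x5 = 0x1.
C2: E(K, 0x1) = 0x4; 0x8 ⊕ 0x4 = 0xC.
C3: E(K, 0xC) = 0xA; 0xA ⊕ 0xA = 0x0.
C4: E(K, 0x0) = 0xC; 0x0 ⊕ 0xC = 0xC.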